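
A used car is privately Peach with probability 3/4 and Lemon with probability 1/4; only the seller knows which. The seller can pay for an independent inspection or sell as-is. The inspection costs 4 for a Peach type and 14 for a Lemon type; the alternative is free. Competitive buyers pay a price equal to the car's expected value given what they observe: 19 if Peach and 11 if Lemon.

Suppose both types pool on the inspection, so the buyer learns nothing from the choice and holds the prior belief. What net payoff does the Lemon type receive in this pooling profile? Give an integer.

Pooled price = 3/4·19 + 1/4·11 = 17.
Lemon pays cost 14 for the inspection, so net payoff = 17 − 14 = 3.

3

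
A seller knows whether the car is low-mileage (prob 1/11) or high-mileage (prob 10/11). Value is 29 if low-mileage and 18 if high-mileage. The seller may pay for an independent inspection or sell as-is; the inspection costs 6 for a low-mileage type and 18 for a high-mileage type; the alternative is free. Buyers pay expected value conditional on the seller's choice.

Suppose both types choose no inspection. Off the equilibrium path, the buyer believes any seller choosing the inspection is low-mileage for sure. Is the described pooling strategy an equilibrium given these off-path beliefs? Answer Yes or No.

On path, the buyer holds the prior and pays 1/11·29 + 10/11·18 = 19. Off path (the inspection), believing low-mileage, it pays 29.
low-mileage: no inspection nets 19; the inspection nets 29 − 6 = 23. low-mileage would deviate.
high-mileage: no inspection nets 19; the inspection nets 29 − 18 = 11. high-mileage stays.
A type deviates, so pooling fails.

No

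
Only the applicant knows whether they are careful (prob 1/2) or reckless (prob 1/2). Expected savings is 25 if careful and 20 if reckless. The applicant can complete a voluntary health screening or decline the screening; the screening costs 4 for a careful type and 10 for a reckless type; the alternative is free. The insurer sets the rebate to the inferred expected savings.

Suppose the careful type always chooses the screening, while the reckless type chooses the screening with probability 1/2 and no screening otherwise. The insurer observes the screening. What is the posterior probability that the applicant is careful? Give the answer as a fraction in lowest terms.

2/3

P(the screening) = (1/2)·1 + (1/2)·(1/2) = 3/4.
By Bayes' rule, P(careful | the screening) = (1/2) / (3/4) = 2/3.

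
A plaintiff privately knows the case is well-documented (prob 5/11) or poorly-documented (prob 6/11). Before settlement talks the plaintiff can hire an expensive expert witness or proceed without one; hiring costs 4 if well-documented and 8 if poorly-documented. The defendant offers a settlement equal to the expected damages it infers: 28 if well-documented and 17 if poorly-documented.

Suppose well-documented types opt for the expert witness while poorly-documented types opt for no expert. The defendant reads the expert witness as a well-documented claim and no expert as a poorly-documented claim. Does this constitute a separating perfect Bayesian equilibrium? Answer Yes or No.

No

Under these beliefs, the expert witness earns settlement 28 and no expert earns settlement 17.
well-documented: the expert witness nets 28 − 4 = 24; no expert nets 17. well-documented prefers the expert witness.
poorly-documented: the expert witness nets 28 − 8 = 20; no expert nets 17. poorly-documented would deviate to the expert witness.
poorly-documented has a profitable deviation, so the profile is not an equilibrium.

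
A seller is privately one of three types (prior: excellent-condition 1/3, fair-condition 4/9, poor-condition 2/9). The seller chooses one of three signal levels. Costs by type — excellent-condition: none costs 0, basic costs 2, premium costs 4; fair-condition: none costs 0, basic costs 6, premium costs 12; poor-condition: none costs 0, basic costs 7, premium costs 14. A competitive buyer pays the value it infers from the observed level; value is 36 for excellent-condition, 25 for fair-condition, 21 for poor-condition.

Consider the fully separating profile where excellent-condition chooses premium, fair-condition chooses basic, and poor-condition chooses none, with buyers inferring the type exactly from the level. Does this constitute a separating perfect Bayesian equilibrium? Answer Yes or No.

No

Separating prices: premium → 36, basic → 25, none → 21.
excellent-condition (assigned premium): none: 21 − 0 = 21; basic: 25 − 2 = 23; premium: 36 − 4 = 32. excellent-condition stays.
fair-condition (assigned basic): none: 21 − 0 = 21; basic: 25 − 6 = 19; premium: 36 − 12 = 24. fair-condition prefers premium.
poor-condition (assigned none): none: 21 − 0 = 21; basic: 25 − 7 = 18; premium: 36 − 14 = 22. poor-condition prefers premium.
At least one type deviates; the separating profile fails.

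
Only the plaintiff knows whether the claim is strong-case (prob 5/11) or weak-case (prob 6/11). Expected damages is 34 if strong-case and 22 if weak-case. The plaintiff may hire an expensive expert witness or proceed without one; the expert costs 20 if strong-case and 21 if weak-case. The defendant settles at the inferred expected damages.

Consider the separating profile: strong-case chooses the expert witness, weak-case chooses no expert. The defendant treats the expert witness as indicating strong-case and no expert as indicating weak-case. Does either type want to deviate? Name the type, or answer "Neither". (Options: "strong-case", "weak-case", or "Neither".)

strong-case

The expert witness pays 34; no expert pays 22.
strong-case: assigned the expert witness, nets 34 − 20 = 14; deviating to no expert nets 22.
weak-case: assigned no expert, nets 22; deviating to the expert witness nets 34 − 21 = 13.
The strong-case type gains 8 by deviating.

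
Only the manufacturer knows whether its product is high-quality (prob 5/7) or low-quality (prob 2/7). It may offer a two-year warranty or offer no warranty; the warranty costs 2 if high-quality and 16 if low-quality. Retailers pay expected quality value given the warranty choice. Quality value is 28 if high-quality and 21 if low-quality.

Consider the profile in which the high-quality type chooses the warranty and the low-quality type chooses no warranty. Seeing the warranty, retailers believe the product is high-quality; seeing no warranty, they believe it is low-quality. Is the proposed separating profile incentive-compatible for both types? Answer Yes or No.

Yes

Under these beliefs, the warranty earns price 28 and no warranty earns price 21.
high-quality: the warranty nets 28 − 2 = 26; no warranty nets 21. high-quality prefers the warranty.
low-quality: the warranty nets 28 − 16 = 12; no warranty nets 21. low-quality prefers no warranty.
Neither type deviates, so the separating profile is an equilibrium.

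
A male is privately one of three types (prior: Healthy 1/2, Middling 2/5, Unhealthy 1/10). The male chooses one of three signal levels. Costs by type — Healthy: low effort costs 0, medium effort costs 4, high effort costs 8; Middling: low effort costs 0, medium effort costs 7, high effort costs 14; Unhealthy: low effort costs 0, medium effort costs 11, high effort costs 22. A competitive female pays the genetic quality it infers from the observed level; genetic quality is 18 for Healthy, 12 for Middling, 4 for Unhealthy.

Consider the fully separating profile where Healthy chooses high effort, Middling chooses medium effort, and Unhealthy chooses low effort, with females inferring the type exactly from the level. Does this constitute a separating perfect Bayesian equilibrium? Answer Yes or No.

Separating mating payoffs: high effort → 18, medium effort → 12, low effort → 4.
Healthy (assigned high effort): low effort: 4 − 0 = 4; medium effort: 12 − 4 = 8; high effort: 18 − 8 = 10. Healthy stays.
Middling (assigned medium effort): low effort: 4 − 0 = 4; medium effort: 12 − 7 = 5; high effort: 18 − 14 = 4. Middling stays.
Unhealthy (assigned low effort): low effort: 4 − 0 = 4; medium effort: 12 − 11 = 1; high effort: 18 − 22 = -4. Unhealthy stays.
Every type prefers its assigned level; separation holds.

Yes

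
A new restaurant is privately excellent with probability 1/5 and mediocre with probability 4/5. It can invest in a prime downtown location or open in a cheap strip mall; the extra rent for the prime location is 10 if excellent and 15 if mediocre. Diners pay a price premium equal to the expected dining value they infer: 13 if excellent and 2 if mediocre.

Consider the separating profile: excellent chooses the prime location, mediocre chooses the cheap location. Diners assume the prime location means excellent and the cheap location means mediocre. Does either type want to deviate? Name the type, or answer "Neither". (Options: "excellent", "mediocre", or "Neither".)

The prime location pays 13; the cheap location pays 2.
excellent: assigned the prime location, nets 13 − 10 = 3; deviating to the cheap location nets 2.
mediocre: assigned the cheap location, nets 2; deviating to the prime location nets 13 − 15 = -2.
Both types strictly prefer their assigned action; no profitable deviation.

Neither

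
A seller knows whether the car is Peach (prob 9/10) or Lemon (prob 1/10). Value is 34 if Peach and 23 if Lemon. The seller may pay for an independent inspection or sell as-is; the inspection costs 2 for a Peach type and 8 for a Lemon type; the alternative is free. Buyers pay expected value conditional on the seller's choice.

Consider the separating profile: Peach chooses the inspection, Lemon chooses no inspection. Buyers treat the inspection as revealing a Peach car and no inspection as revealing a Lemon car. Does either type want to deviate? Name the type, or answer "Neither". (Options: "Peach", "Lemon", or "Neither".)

The inspection pays 34; no inspection pays 23.
Peach: assigned the inspection, nets 34 − 2 = 32; deviating to no inspection nets 23.
Lemon: assigned no inspection, nets 23; deviating to the inspection nets 34 − 8 = 26.
The Lemon type gains 3 by deviating.

Lemon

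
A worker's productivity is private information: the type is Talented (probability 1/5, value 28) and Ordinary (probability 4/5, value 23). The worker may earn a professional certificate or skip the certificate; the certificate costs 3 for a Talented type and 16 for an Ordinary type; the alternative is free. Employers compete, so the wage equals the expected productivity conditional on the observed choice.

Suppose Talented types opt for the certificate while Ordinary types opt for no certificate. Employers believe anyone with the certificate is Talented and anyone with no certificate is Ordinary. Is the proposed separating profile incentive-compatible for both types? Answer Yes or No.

Yes

Under these beliefs, the certificate earns wage 28 and no certificate earns wage 23.
Talented: the certificate nets 28 − 3 = 25; no certificate nets 23. Talented prefers the certificate.
Ordinary: the certificate nets 28 − 16 = 12; no certificate nets 23. Ordinary prefers no certificate.
Neither type deviates, so the separating profile is an equilibrium.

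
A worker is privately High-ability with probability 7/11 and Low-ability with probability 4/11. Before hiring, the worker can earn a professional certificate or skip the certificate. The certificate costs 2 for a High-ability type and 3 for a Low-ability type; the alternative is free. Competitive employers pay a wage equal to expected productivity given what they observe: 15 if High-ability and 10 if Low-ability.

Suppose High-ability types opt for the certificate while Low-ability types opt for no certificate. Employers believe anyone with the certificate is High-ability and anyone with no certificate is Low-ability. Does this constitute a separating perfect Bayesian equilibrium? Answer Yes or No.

No

Under these beliefs, the certificate earns wage 15 and no certificate earns wage 10.
High-ability: the certificate nets 15 − 2 = 13; no certificate nets 10. High-ability prefers the certificate.
Low-ability: the certificate nets 15 − 3 = 12; no certificate nets 10. Low-ability would deviate to the certificate.
Low-ability has a profitable deviation, so the profile is not an equilibrium.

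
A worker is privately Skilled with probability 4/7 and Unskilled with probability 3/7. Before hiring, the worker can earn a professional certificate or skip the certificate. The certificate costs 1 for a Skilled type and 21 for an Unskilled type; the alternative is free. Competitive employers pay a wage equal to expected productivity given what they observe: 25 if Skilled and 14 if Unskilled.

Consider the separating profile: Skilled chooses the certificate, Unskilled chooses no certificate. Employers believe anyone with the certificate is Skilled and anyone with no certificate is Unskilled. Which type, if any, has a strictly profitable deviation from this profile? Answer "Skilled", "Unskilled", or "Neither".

Neither

The certificate pays 25; no certificate pays 14.
Skilled: assigned the certificate, nets 25 − 1 = 24; deviating to no certificate nets 14.
Unskilled: assigned no certificate, nets 14; deviating to the certificate nets 25 − 21 = 4.
Both types strictly prefer their assigned action; no profitable deviation.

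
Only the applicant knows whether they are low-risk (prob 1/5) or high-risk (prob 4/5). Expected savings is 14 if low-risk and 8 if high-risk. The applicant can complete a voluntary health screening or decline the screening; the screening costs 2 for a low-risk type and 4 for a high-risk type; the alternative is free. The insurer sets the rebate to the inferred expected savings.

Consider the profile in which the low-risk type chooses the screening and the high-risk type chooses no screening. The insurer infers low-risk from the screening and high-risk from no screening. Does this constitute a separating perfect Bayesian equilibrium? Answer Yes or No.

Under these beliefs, the screening earns rebate 14 and no screening earns rebate 8.
low-risk: the screening nets 14 − 2 = 12; no screening nets 8. low-risk prefers the screening.
high-risk: the screening nets 14 − 4 = 10; no screening nets 8. high-risk would deviate to the screening.
high-risk has a profitable deviation, so the profile is not an equilibrium.

No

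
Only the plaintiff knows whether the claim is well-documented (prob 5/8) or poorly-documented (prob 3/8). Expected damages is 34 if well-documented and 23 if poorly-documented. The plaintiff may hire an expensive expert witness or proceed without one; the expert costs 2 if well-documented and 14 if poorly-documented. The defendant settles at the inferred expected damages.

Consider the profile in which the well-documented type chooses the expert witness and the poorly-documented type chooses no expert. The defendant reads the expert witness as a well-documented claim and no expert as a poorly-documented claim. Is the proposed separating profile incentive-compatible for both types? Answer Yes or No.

Under these beliefs, the expert witness earns settlement 34 and no expert earns settlement 23.
well-documented: the expert witness nets 34 − 2 = 32; no expert nets 23. well-documented prefers the expert witness.
poorly-documented: the expert witness nets 34 − 14 = 20; no expert nets 23. poorly-documented prefers no expert.
Neither type deviates, so the separating profile is an equilibrium.

Yes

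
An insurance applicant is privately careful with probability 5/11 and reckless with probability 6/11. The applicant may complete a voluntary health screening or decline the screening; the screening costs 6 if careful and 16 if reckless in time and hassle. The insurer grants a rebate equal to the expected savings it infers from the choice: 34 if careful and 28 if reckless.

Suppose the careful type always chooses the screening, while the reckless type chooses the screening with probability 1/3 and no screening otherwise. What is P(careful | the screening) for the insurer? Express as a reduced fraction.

P(the screening) = (5/11)·1 + (6/11)·(1/3) = 7/11.
By Bayes' rule, P(careful | the screening) = (5/11) / (7/11) = 5/7.

5/7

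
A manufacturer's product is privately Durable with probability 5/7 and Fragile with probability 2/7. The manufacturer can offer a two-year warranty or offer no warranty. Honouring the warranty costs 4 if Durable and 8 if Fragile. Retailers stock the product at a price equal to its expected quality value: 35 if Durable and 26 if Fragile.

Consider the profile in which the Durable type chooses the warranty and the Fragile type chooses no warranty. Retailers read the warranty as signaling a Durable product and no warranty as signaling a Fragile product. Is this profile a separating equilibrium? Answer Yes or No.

No

Under these beliefs, the warranty earns price 35 and no warranty earns price 26.
Durable: the warranty nets 35 − 4 = 31; no warranty nets 26. Durable prefers the warranty.
Fragile: the warranty nets 35 − 8 = 27; no warranty nets 26. Fragile would deviate to the warranty.
Fragile has a profitable deviation, so the profile is not an equilibrium.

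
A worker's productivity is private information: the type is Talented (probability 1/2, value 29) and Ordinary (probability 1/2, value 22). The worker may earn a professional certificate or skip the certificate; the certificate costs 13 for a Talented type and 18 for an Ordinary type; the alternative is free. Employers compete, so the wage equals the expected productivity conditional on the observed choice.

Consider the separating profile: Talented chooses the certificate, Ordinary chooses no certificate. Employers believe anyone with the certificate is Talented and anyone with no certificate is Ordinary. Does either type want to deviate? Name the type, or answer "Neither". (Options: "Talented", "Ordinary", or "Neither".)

The certificate pays 29; no certificate pays 22.
Talented: assigned the certificate, nets 29 − 13 = 16; deviating to no certificate nets 22.
Ordinary: assigned no certificate, nets 22; deviating to the certificate nets 29 − 18 = 11.
The Talented type gains 6 by deviating.

Talented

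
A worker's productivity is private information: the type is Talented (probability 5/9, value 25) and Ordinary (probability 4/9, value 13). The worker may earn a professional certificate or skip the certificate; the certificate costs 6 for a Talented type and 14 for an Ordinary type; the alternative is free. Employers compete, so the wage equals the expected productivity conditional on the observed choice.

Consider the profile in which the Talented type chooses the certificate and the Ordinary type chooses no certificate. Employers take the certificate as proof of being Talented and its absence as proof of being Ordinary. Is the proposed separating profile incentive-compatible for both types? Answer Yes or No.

Under these beliefs, the certificate earns wage 25 and no certificate earns wage 13.
Talented: the certificate nets 25 − 6 = 19; no certificate nets 13. Talented prefers the certificate.
Ordinary: the certificate nets 25 − 14 = 11; no certificate nets 13. Ordinary prefers no certificate.
Neither type deviates, so the separating profile is an equilibrium.

Yes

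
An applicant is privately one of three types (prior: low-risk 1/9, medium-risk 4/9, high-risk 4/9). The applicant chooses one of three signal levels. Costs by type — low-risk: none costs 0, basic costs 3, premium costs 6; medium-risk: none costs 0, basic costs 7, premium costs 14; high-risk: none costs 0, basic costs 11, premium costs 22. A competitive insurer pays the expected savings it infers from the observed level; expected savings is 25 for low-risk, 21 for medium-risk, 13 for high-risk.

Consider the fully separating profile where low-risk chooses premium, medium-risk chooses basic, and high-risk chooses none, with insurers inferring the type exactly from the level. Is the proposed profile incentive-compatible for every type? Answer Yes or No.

Yes

Separating rebates: premium → 25, basic → 21, none → 13.
low-risk (assigned premium): none: 13 − 0 = 13; basic: 21 − 3 = 18; premium: 25 − 6 = 19. low-risk stays.
medium-risk (assigned basic): none: 13 − 0 = 13; basic: 21 − 7 = 14; premium: 25 − 14 = 11. medium-risk stays.
high-risk (assigned none): none: 13 − 0 = 13; basic: 21 − 11 = 10; premium: 25 − 22 = 3. high-risk stays.
Every type prefers its assigned level; separation holds.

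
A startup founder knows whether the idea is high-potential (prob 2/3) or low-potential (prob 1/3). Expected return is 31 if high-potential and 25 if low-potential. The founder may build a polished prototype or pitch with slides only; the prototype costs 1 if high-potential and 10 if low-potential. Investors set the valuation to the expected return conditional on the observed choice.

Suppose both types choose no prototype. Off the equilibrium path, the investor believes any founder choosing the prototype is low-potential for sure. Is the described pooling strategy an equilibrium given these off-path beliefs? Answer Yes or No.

On path, the investor holds the prior and pays 2/3·31 + 1/3·25 = 29. Off path (the prototype), believing low-potential, it pays 25.
high-potential: no prototype nets 29; the prototype nets 25 − 1 = 24. high-potential stays.
low-potential: no prototype nets 29; the prototype nets 25 − 10 = 15. low-potential stays.
No type deviates, so pooling is sustained.

Yes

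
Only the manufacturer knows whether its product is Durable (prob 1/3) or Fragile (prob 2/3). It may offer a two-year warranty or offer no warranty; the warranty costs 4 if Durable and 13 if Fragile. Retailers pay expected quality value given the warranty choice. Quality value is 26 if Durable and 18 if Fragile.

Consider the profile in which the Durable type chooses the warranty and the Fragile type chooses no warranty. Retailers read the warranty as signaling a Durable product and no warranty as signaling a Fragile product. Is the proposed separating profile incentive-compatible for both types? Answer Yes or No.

Yes

Under these beliefs, the warranty earns price 26 and no warranty earns price 18.
Durable: the warranty nets 26 − 4 = 22; no warranty nets 18. Durable prefers the warranty.
Fragile: the warranty nets 26 − 13 = 13; no warranty nets 18. Fragile prefers no warranty.
Neither type deviates, so the separating profile is an equilibrium.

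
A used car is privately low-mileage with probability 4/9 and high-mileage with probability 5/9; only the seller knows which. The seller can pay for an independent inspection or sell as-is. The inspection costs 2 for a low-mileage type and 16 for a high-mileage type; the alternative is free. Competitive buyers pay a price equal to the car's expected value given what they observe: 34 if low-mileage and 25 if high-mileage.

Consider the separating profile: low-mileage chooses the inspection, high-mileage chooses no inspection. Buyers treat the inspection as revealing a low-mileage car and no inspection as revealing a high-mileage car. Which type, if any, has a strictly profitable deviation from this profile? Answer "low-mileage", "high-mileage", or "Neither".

The inspection pays 34; no inspection pays 25.
low-mileage: assigned the inspection, nets 34 − 2 = 32; deviating to no inspection nets 25.
high-mileage: assigned no inspection, nets 25; deviating to the inspection nets 34 − 16 = 18.
Both types strictly prefer their assigned action; no profitable deviation.

Neither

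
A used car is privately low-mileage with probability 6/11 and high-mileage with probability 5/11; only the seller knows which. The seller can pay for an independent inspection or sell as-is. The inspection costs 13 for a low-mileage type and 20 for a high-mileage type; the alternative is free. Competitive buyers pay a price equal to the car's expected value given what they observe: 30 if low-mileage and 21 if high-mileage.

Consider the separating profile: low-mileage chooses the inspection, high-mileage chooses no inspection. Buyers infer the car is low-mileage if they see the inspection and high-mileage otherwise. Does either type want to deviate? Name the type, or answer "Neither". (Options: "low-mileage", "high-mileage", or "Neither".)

The inspection pays 30; no inspection pays 21.
low-mileage: assigned the inspection, nets 30 − 13 = 17; deviating to no inspection nets 21.
high-mileage: assigned no inspection, nets 21; deviating to the inspection nets 30 − 20 = 10.
The low-mileage type gains 4 by deviating.

low-mileage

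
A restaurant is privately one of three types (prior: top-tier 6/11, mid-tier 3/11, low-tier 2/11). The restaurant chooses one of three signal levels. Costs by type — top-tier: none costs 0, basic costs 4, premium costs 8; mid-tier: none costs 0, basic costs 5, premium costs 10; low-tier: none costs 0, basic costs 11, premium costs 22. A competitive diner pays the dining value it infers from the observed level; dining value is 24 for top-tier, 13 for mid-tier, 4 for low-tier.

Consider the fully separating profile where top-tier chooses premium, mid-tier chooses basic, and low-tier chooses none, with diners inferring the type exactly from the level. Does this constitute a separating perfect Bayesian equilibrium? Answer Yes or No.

No

Separating price premiums: premium → 24, basic → 13, none → 4.
top-tier (assigned premium): none: 4 − 0 = 4; basic: 13 − 4 = 9; premium: 24 − 8 = 16. top-tier stays.
mid-tier (assigned basic): none: 4 − 0 = 4; basic: 13 − 5 = 8; premium: 24 − 10 = 14. mid-tier prefers premium.
low-tier (assigned none): none: 4 − 0 = 4; basic: 13 − 11 = 2; premium: 24 − 22 = 2. low-tier stays.
At least one type deviates; the separating profile fails.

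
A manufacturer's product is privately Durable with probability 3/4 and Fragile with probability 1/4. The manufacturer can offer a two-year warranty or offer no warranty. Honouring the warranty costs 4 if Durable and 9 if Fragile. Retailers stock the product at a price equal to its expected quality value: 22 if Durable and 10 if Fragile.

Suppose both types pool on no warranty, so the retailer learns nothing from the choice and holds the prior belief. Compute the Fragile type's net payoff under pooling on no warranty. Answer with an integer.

Pooled price = 3/4·22 + 1/4·10 = 19.
Fragile pays no cost for no warranty, so net payoff = 19.

19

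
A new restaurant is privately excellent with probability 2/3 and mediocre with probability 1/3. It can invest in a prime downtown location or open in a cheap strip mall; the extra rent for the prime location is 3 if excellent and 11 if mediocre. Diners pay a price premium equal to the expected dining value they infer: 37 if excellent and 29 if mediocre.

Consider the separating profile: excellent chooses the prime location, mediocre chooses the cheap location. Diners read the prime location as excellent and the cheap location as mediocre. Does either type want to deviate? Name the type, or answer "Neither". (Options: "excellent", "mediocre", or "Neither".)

The prime location pays 37; the cheap location pays 29.
excellent: assigned the prime location, nets 37 − 3 = 34; deviating to the cheap location nets 29.
mediocre: assigned the cheap location, nets 29; deviating to the prime location nets 37 − 11 = 26.
Both types strictly prefer their assigned action; no profitable deviation.

Neither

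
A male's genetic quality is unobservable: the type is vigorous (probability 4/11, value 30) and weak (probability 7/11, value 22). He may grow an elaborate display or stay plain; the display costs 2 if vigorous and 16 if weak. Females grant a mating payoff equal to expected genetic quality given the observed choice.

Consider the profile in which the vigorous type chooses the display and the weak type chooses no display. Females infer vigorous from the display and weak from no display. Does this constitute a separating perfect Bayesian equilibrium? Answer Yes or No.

Under these beliefs, the display earns mating payoff 30 and no display earns mating payoff 22.
vigorous: the display nets 30 − 2 = 28; no display nets 22. vigorous prefers the display.
weak: the display nets 30 − 16 = 14; no display nets 22. weak prefers no display.
Neither type deviates, so the separating profile is an equilibrium.

Yes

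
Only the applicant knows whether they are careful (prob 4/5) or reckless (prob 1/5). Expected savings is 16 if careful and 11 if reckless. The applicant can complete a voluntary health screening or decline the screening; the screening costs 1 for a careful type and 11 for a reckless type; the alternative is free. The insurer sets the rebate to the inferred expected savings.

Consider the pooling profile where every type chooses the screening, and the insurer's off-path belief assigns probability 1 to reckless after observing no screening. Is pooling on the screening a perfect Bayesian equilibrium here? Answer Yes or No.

On path, the insurer holds the prior and pays 4/5·16 + 1/5·11 = 15. Off path (no screening), believing reckless, it pays 11.
careful: the screening nets 15 − 1 = 14; no screening nets 11. careful stays.
reckless: the screening nets 15 − 11 = 4; no screening nets 11. reckless would deviate.
A type deviates, so pooling fails.

No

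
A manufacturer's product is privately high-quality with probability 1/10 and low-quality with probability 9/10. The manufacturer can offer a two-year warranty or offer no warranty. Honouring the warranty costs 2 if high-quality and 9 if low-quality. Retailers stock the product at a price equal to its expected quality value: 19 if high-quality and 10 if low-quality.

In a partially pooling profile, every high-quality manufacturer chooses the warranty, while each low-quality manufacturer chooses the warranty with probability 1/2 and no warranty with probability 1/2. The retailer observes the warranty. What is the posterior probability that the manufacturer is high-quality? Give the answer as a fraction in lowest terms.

2/11

P(the warranty) = (1/10)·1 + (9/10)·(1/2) = 11/20.
By Bayes' rule, P(high-quality | the warranty) = (1/10) / (11/20) = 2/11.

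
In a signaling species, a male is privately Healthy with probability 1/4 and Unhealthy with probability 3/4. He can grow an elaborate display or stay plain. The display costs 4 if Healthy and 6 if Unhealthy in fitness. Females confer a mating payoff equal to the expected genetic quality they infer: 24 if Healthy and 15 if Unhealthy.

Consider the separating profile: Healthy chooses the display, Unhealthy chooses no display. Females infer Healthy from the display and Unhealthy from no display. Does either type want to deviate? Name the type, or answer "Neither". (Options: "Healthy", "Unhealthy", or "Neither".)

The display pays 24; no display pays 15.
Healthy: assigned the display, nets 24 − 4 = 20; deviating to no display nets 15.
Unhealthy: assigned no display, nets 15; deviating to the display nets 24 − 6 = 18.
The Unhealthy type gains 3 by deviating.

Unhealthy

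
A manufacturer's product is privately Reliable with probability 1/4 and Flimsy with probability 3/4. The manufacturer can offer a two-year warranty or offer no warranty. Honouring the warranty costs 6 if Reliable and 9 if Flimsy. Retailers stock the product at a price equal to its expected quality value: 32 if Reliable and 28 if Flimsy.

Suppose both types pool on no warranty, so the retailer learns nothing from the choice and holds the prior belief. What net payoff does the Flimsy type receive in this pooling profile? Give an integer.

Pooled price = 1/4·32 + 3/4·28 = 29.
Flimsy pays no cost for no warranty, so net payoff = 29.

29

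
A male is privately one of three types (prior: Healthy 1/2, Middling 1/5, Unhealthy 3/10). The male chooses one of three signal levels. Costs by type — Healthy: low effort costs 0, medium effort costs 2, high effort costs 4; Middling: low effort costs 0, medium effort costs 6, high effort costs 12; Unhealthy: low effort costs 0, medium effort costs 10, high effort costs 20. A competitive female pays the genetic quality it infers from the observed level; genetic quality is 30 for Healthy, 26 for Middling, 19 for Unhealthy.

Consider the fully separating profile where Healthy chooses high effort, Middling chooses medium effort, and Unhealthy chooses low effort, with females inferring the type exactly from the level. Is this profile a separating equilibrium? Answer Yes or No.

Yes

Separating mating payoffs: high effort → 30, medium effort → 26, low effort → 19.
Healthy (assigned high effort): low effort: 19 − 0 = 19; medium effort: 26 − 2 = 24; high effort: 30 − 4 = 26. Healthy stays.
Middling (assigned medium effort): low effort: 19 − 0 = 19; medium effort: 26 − 6 = 20; high effort: 30 − 12 = 18. Middling stays.
Unhealthy (assigned low effort): low effort: 19 − 0 = 19; medium effort: 26 − 10 = 16; high effort: 30 − 20 = 10. Unhealthy stays.
Every type prefers its assigned level; separation holds.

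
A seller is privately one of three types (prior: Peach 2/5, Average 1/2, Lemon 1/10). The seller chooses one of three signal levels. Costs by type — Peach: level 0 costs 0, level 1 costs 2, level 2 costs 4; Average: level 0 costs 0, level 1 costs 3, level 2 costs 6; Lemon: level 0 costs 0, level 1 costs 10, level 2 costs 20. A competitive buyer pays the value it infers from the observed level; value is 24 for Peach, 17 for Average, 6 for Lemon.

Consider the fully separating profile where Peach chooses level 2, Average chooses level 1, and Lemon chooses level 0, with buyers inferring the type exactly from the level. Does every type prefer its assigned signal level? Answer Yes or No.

No

Separating prices: level 2 → 24, level 1 → 17, level 0 → 6.
Peach (assigned level 2): level 0: 6 − 0 = 6; level 1: 17 − 2 = 15; level 2: 24 − 4 = 20. Peach stays.
Average (assigned level 1): level 0: 6 − 0 = 6; level 1: 17 − 3 = 14; level 2: 24 − 6 = 18. Average prefers level 2.
Lemon (assigned level 0): level 0: 6 − 0 = 6; level 1: 17 − 10 = 7; level 2: 24 − 20 = 4. Lemon prefers level 1.
At least one type deviates; the separating profile fails.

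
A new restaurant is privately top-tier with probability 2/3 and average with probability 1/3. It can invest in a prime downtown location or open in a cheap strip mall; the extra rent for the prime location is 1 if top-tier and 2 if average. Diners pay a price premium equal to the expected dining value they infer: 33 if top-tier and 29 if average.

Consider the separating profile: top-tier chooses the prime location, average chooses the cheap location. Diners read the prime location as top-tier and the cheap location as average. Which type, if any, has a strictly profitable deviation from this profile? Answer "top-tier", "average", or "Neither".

The prime location pays 33; the cheap location pays 29.
top-tier: assigned the prime location, nets 33 − 1 = 32; deviating to the cheap location nets 29.
average: assigned the cheap location, nets 29; deviating to the prime location nets 33 − 2 = 31.
The average type gains 2 by deviating.

average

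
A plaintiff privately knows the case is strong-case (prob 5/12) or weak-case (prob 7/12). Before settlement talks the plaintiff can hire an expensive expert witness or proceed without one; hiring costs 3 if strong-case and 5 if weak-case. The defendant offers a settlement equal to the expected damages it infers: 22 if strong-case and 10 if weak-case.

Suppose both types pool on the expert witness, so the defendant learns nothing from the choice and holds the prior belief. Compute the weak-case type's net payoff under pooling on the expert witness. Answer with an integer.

Pooled settlement = 5/12·22 + 7/12·10 = 15.
weak-case pays cost 5 for the expert witness, so net payoff = 15 − 5 = 10.

10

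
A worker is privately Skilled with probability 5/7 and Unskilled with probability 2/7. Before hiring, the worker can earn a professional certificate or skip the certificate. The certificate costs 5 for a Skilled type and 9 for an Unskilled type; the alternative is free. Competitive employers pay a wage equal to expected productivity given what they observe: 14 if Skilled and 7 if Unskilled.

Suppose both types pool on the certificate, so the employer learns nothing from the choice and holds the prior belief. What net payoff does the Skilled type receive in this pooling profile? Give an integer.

Pooled wage = 5/7·14 + 2/7·7 = 12.
Skilled pays cost 5 for the certificate, so net payoff = 12 − 5 = 7.

7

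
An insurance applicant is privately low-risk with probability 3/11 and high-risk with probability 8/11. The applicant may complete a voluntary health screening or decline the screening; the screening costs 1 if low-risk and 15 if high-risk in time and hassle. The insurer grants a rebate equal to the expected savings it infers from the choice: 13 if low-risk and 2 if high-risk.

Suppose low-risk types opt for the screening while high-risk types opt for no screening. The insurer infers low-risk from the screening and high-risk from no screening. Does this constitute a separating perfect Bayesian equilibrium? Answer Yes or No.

Under these beliefs, the screening earns rebate 13 and no screening earns rebate 2.
low-risk: the screening nets 13 − 1 = 12; no screening nets 2. low-risk prefers the screening.
high-risk: the screening nets 13 − 15 = -2; no screening nets 2. high-risk prefers no screening.
Neither type deviates, so the separating profile is an equilibrium.

Yes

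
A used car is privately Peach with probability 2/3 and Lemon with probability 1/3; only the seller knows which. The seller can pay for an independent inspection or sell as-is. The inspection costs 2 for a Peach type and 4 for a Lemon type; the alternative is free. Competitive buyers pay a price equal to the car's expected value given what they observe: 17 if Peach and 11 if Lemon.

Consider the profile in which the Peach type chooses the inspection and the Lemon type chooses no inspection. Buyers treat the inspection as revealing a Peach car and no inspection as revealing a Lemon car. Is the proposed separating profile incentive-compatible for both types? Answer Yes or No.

Under these beliefs, the inspection earns price 17 and no inspection earns price 11.
Peach: the inspection nets 17 − 2 = 15; no inspection nets 11. Peach prefers the inspection.
Lemon: the inspection nets 17 − 4 = 13; no inspection nets 11. Lemon would deviate to the inspection.
Lemon has a profitable deviation, so the profile is not an equilibrium.

No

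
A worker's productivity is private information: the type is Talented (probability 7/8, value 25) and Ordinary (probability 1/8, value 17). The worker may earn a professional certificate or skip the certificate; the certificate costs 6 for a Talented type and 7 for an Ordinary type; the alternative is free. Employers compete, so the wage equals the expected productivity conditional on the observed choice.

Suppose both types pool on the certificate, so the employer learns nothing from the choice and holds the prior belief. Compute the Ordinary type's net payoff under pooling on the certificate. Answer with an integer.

17

Pooled wage = 7/8·25 + 1/8·17 = 24.
Ordinary pays cost 7 for the certificate, so net payoff = 24 − 7 = 17.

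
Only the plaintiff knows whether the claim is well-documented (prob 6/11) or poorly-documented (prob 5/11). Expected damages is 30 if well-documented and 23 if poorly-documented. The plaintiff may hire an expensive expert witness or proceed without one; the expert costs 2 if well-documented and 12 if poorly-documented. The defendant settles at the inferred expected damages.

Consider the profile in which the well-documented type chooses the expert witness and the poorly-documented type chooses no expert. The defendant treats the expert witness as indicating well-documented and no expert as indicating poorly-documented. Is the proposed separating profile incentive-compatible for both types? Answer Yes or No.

Yes

Under these beliefs, the expert witness earns settlement 30 and no expert earns settlement 23.
well-documented: the expert witness nets 30 − 2 = 28; no expert nets 23. well-documented prefers the expert witness.
poorly-documented: the expert witness nets 30 − 12 = 18; no expert nets 23. poorly-documented prefers no expert.
Neither type deviates, so the separating profile is an equilibrium.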